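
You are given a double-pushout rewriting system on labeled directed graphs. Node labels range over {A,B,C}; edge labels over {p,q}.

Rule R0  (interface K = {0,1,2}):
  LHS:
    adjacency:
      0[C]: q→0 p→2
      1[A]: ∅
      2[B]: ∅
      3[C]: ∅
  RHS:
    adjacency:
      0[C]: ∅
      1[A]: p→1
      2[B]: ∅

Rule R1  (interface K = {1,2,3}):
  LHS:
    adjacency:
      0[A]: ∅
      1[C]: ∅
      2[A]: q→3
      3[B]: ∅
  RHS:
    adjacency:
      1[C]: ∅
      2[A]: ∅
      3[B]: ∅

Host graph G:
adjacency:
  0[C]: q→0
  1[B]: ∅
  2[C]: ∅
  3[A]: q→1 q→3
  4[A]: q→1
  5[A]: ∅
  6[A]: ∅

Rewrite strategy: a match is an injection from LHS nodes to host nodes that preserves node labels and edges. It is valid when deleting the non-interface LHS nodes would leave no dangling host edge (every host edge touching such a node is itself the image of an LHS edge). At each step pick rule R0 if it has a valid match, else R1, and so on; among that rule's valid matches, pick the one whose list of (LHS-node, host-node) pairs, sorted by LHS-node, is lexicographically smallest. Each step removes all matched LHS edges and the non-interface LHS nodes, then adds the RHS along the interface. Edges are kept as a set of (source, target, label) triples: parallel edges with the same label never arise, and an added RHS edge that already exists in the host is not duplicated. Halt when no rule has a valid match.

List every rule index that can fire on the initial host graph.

Answer: [R1]

Steps:
R0: no valid match — LHS pattern not found
R1: 8 valid matches — {0↦5, 1↦0, 2↦3, 3↦1}, {0↦5, 1↦0, 2↦4, 3↦1}, {0↦5, 1↦2, 2↦3, 3↦1} (+5 more)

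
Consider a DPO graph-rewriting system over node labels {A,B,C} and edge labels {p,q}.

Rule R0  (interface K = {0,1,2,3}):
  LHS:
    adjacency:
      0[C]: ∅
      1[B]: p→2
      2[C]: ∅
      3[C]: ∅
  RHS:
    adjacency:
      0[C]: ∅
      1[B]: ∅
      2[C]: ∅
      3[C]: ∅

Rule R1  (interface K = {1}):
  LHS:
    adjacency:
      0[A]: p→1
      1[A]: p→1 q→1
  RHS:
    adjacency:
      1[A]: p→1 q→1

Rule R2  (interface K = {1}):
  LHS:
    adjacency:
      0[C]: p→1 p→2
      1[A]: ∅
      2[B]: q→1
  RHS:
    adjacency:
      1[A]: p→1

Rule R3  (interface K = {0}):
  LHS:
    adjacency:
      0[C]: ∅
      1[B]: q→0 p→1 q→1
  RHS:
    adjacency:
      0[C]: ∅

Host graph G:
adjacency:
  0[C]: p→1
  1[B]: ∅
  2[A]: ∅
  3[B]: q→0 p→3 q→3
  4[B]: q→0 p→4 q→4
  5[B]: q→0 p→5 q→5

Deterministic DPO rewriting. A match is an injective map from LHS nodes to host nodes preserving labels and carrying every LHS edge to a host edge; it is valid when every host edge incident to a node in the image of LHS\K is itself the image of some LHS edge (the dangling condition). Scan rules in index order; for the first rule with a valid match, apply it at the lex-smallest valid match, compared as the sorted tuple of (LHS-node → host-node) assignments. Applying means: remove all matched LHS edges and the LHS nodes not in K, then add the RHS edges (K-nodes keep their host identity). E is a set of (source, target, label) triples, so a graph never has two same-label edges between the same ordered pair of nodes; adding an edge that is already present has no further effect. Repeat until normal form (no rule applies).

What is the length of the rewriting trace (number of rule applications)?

Answer: 3

Steps:
start.  V:6 E:10  edges: 0-p->1 3-q->0 3-p->3 3-q->3 4-q->0 4-p->4 4-q->4 5-q->0 5-p->5 5-q->5
1. fire R3 via {0↦0, 1↦3}  →  V:5 E:7  edges: 0-p->1 4-q->0 4-p->4 4-q->4 5-q->0 5-p->5 5-q->5
2. fire R3 via {0↦0, 1↦4}  →  V:4 E:4  edges: 0-p->1 5-q->0 5-p->5 5-q->5
3. fire R3 via {0↦0, 1↦5}  →  V:3 E:1  edges: 0-p->1
normal form: no rule applies after step 3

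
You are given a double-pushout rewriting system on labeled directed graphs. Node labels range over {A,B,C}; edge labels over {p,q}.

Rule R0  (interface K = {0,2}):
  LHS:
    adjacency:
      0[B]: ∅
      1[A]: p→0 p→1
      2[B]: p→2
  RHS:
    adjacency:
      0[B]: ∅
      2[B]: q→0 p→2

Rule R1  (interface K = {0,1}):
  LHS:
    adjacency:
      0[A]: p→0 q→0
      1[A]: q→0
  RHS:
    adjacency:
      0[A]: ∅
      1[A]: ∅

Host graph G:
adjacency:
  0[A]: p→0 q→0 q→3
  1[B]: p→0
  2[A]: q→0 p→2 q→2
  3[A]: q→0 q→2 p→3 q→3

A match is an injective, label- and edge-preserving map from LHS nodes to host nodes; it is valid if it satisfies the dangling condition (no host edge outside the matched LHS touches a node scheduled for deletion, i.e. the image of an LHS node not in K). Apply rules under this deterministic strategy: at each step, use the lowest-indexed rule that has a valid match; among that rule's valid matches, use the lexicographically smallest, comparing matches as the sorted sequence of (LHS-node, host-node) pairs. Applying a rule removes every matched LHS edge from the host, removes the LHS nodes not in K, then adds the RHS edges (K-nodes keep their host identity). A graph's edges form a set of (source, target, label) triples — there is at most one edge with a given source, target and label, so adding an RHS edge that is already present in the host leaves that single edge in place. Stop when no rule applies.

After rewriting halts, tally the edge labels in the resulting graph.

Answer: p:1 q:1

Steps:
initial: |V|=4 |E|=11  E = 0-p->0 0-q->0 0-q->3 1-p->0 2-q->0 2-p->2 2-q->2 3-q->0 3-q->2 3-p->3 3-q->3
step 1: apply R1 at {0↦0, 1↦2}  → |V|=4 |E|=8  E = 0-q->3 1-p->0 2-p->2 2-q->2 3-q->0 3-q->2 3-p->3 3-q->3
step 2: apply R1 at {0↦2, 1↦3}  → |V|=4 |E|=5  E = 0-q->3 1-p->0 3-q->0 3-p->3 3-q->3
step 3: apply R1 at {0↦3, 1↦0}  → |V|=4 |E|=2  E = 1-p->0 3-q->0
halt: no rule applies after step 3
NF edges: [(1, 0, 'p'), (3, 0, 'q')]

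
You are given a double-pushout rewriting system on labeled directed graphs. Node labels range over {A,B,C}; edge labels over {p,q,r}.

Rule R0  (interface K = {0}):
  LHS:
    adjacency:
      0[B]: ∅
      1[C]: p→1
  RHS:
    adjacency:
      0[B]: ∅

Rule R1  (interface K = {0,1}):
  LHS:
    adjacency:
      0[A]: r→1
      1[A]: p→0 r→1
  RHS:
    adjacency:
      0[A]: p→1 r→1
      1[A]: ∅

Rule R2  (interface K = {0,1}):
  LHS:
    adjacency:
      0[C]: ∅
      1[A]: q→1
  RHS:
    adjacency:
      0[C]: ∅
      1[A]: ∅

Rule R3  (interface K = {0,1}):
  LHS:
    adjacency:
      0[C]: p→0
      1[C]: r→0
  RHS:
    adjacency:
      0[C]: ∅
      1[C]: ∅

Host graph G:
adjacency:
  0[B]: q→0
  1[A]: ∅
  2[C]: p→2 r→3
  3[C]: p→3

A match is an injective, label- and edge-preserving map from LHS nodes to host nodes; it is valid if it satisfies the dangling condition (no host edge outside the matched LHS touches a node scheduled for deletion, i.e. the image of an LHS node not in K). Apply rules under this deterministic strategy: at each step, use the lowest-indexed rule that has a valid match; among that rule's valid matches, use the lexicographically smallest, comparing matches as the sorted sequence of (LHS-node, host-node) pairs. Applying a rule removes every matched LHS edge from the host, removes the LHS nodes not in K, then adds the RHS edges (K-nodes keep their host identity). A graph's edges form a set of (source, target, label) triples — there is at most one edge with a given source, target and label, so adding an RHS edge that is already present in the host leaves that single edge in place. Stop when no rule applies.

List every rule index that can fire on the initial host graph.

R0: no valid match — 2 raw matches, all fail dangling condition
R1: no valid match — LHS pattern not found
R2: no valid match — LHS pattern not found
R3: 1 valid match — {0↦3, 1↦2}

Answer: [R3]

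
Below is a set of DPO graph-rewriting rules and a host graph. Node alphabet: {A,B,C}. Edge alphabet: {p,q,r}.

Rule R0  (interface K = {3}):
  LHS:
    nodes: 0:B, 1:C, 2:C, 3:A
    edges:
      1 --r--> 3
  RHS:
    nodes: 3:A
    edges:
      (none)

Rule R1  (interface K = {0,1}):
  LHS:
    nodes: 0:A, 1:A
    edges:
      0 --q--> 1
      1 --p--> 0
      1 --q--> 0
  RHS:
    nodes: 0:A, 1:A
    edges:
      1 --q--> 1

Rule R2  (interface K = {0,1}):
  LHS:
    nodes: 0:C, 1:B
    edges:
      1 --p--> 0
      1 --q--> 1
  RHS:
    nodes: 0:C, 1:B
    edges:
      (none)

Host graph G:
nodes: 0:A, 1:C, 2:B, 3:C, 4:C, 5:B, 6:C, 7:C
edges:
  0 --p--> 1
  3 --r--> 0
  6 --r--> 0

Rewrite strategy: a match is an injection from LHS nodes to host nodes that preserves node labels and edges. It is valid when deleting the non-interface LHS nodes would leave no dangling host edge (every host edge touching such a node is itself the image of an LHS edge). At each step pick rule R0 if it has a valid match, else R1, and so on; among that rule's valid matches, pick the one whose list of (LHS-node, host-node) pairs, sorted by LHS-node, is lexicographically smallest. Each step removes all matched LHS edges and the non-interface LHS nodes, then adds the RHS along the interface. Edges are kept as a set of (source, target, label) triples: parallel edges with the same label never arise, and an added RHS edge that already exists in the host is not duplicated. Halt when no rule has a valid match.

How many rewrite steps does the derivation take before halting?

Answer: 2

Steps:
start.  V:8 E:3  edges: 0-p->1 3-r->0 6-r->0
1. fire R0 via {0↦2, 1↦3, 2↦4, 3↦0}  →  V:5 E:2  edges: 0-p->1 6-r->0
2. fire R0 via {0↦5, 1↦6, 2↦7, 3↦0}  →  V:2 E:1  edges: 0-p->1
normal form: no rule applies after step 2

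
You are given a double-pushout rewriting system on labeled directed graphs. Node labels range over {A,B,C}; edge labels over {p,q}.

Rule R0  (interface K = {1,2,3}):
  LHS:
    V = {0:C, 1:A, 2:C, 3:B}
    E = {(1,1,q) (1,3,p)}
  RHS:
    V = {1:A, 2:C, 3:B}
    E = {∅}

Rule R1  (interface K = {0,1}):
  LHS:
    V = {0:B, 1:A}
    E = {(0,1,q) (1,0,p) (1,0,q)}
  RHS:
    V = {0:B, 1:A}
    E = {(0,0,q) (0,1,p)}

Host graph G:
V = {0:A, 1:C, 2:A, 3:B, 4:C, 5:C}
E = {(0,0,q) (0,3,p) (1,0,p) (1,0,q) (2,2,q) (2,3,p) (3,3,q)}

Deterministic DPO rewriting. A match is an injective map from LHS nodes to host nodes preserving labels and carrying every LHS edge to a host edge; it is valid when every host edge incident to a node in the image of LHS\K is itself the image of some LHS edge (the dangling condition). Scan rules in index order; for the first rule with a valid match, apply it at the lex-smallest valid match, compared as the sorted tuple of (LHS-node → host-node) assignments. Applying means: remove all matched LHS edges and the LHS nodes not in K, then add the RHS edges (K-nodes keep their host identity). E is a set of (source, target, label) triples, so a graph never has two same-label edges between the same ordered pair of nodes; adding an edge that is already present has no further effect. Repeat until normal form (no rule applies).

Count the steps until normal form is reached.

start.  V:6 E:7  edges: 0-q->0 0-p->3 1-p->0 1-q->0 2-q->2 2-p->3 3-q->3
1. fire R0 via {0↦4, 1↦0, 2↦1, 3↦3}  →  V:5 E:5  edges: 1-p->0 1-q->0 2-q->2 2-p->3 3-q->3
2. fire R0 via {0↦5, 1↦2, 2↦1, 3↦3}  →  V:4 E:3  edges: 1-p->0 1-q->0 3-q->3
normal form: no rule applies after step 2

Answer: 2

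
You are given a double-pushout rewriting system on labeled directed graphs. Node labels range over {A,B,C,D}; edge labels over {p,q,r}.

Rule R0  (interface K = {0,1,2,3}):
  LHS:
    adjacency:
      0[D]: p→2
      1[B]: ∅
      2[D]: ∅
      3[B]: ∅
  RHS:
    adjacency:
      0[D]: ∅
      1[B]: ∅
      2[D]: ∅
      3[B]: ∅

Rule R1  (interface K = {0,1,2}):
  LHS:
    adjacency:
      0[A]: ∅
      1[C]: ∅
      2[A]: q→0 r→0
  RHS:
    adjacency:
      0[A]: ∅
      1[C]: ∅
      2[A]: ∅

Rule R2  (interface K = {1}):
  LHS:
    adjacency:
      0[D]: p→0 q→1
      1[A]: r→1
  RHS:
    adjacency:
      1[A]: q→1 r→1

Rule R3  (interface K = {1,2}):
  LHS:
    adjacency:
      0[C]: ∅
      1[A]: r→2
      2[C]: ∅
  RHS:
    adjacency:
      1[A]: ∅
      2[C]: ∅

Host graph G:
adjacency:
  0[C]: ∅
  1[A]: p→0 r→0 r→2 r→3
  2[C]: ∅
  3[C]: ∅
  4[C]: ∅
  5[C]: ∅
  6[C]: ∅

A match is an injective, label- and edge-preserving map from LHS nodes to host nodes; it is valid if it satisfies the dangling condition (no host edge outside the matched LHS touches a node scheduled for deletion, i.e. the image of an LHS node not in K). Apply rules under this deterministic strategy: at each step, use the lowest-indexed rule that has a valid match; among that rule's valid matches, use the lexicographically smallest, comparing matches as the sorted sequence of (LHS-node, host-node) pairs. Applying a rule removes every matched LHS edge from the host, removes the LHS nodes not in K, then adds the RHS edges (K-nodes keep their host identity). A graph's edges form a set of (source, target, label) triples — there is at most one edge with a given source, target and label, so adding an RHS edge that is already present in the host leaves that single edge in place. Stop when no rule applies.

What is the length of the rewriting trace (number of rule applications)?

Answer: 3

Steps:
start.  V:7 E:4  edges: 1-p->0 1-r->0 1-r->2 1-r->3
1. fire R3 via {0↦4, 1↦1, 2↦0}  →  V:6 E:3  edges: 1-p->0 1-r->2 1-r->3
2. fire R3 via {0↦5, 1↦1, 2↦2}  →  V:5 E:2  edges: 1-p->0 1-r->3
3. fire R3 via {0↦2, 1↦1, 2↦3}  →  V:4 E:1  edges: 1-p->0
final graph: no rule applies after step 3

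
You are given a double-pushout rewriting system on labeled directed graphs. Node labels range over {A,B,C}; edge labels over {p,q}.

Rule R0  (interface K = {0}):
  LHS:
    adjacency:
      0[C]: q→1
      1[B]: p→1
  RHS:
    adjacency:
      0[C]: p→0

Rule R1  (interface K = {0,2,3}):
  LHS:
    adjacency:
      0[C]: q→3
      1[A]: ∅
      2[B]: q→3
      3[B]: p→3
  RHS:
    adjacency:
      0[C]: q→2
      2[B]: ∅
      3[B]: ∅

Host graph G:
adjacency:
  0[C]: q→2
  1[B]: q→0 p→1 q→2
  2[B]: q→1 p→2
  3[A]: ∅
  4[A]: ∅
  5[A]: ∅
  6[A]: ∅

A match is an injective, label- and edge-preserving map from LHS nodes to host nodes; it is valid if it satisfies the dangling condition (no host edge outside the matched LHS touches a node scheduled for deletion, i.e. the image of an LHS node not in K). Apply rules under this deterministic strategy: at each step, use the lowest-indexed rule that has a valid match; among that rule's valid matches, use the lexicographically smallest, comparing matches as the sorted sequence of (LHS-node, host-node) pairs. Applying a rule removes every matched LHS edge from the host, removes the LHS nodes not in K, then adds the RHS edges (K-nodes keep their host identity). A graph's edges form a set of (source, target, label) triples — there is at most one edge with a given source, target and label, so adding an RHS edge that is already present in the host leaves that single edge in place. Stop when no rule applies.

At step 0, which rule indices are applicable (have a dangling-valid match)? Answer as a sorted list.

R0: no valid match — 1 raw match, all fail dangling condition
R1: 4 valid matches — {0↦0, 1↦3, 2↦1, 3↦2}, {0↦0, 1↦4, 2↦1, 3↦2}, {0↦0, 1↦5, 2↦1, 3↦2} (+1 more)

Answer: [R1]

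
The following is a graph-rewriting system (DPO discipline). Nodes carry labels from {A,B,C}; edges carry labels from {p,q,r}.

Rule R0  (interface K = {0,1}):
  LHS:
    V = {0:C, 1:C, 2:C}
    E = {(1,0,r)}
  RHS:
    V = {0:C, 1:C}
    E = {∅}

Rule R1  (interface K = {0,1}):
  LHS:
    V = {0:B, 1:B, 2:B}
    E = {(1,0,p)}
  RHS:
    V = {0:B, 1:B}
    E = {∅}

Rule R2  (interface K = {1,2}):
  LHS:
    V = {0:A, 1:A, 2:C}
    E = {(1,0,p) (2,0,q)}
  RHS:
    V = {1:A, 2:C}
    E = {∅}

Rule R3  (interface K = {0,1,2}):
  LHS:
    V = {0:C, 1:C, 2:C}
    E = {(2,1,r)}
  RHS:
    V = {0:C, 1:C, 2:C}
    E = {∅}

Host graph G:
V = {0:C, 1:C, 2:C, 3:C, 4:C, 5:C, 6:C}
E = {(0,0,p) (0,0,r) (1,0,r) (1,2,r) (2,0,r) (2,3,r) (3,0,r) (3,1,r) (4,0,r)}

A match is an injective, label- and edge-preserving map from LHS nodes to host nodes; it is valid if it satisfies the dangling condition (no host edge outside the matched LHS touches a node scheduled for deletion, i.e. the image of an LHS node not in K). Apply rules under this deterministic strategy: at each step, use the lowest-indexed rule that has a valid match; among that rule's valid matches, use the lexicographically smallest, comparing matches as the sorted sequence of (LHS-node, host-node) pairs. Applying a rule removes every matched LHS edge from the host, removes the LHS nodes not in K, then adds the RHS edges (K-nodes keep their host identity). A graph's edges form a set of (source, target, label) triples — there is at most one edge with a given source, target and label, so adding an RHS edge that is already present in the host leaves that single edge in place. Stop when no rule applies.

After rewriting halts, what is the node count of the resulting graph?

Answer: 3

Derivation:
initial: |V|=7 |E|=9  E = 0-p->0 0-r->0 1-r->0 1-r->2 2-r->0 2-r->3 3-r->0 3-r->1 4-r->0
step 1: apply R0 at {0↦0, 1↦1, 2↦5}  → |V|=6 |E|=8  E = 0-p->0 0-r->0 1-r->2 2-r->0 2-r->3 3-r->0 3-r->1 4-r->0
step 2: apply R0 at {0↦0, 1↦2, 2↦6}  → |V|=5 |E|=7  E = 0-p->0 0-r->0 1-r->2 2-r->3 3-r->0 3-r->1 4-r->0
step 3: apply R3 at {0↦0, 1↦1, 2↦3}  → |V|=5 |E|=6  E = 0-p->0 0-r->0 1-r->2 2-r->3 3-r->0 4-r->0
step 4: apply R3 at {0↦0, 1↦2, 2↦1}  → |V|=5 |E|=5  E = 0-p->0 0-r->0 2-r->3 3-r->0 4-r->0
step 5: apply R0 at {0↦0, 1↦3, 2↦1}  → |V|=4 |E|=4  E = 0-p->0 0-r->0 2-r->3 4-r->0
step 6: apply R3 at {0↦0, 1↦3, 2↦2}  → |V|=4 |E|=3  E = 0-p->0 0-r->0 4-r->0
step 7: apply R0 at {0↦0, 1↦4, 2↦2}  → |V|=3 |E|=2  E = 0-p->0 0-r->0
final graph: no rule applies after step 7
NF nodes: {0:C, 3:C, 4:C}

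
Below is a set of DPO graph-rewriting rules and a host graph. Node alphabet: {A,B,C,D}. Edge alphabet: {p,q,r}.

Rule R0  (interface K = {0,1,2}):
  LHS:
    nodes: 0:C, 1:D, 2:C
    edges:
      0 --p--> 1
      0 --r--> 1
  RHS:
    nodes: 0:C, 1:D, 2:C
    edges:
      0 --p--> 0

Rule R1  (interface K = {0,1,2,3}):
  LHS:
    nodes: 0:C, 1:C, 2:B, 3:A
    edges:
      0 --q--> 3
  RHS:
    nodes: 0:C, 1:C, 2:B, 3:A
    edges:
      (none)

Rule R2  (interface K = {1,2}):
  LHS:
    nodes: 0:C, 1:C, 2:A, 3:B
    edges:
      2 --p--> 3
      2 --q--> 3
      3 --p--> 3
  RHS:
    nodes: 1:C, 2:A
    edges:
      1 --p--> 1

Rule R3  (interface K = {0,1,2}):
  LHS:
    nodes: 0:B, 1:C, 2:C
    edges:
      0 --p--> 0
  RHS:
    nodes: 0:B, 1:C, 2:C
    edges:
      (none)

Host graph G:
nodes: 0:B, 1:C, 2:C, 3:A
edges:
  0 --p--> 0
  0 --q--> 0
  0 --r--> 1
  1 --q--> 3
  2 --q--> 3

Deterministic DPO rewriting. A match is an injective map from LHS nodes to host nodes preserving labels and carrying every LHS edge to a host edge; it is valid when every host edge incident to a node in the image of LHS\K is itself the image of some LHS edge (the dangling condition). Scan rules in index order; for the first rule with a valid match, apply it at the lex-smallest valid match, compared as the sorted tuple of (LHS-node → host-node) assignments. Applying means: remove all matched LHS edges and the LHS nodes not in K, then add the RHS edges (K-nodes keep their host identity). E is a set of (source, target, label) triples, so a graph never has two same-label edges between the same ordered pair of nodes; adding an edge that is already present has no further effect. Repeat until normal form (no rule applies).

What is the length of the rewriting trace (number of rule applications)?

[0] host  ⇒  4 nodes, 5 edges  {0-p->0 0-q->0 0-r->1 1-q->3 2-q->3}
[1] R1 @ {0↦1, 1↦2, 2↦0, 3↦3}  ⇒  4 nodes, 4 edges  {0-p->0 0-q->0 0-r->1 2-q->3}
[2] R1 @ {0↦2, 1↦1, 2↦0, 3↦3}  ⇒  4 nodes, 3 edges  {0-p->0 0-q->0 0-r->1}
[3] R3 @ {0↦0, 1↦1, 2↦2}  ⇒  4 nodes, 2 edges  {0-q->0 0-r->1}
normal form: no rule applies after step 3

Answer: 3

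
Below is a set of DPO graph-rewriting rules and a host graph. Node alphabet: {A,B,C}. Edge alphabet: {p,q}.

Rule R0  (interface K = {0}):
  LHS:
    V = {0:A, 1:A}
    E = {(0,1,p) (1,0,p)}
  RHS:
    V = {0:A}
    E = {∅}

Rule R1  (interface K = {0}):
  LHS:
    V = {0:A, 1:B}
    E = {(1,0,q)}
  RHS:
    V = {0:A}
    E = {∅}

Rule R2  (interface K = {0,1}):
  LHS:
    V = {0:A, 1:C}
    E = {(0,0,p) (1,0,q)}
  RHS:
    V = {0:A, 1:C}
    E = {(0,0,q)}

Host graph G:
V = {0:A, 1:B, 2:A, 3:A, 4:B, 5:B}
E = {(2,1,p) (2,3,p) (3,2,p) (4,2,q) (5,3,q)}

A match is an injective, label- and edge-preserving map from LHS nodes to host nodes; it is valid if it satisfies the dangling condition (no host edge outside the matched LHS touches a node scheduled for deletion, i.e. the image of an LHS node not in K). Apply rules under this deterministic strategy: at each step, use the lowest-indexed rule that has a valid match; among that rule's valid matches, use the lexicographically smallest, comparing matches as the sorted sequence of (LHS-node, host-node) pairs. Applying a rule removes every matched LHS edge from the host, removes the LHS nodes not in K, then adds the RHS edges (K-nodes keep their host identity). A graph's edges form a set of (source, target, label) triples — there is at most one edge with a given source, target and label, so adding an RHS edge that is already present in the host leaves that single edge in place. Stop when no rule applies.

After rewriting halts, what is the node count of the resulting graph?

Answer: 3

Rewrite trace:
initial: |V|=6 |E|=5  E = 2-p->1 2-p->3 3-p->2 4-q->2 5-q->3
step 1: apply R1 at {0↦2, 1↦4}  → |V|=5 |E|=4  E = 2-p->1 2-p->3 3-p->2 5-q->3
step 2: apply R1 at {0↦3, 1↦5}  → |V|=4 |E|=3  E = 2-p->1 2-p->3 3-p->2
step 3: apply R0 at {0↦2, 1↦3}  → |V|=3 |E|=1  E = 2-p->1
final graph: no rule applies after step 3
NF nodes: {0:A, 1:B, 2:A}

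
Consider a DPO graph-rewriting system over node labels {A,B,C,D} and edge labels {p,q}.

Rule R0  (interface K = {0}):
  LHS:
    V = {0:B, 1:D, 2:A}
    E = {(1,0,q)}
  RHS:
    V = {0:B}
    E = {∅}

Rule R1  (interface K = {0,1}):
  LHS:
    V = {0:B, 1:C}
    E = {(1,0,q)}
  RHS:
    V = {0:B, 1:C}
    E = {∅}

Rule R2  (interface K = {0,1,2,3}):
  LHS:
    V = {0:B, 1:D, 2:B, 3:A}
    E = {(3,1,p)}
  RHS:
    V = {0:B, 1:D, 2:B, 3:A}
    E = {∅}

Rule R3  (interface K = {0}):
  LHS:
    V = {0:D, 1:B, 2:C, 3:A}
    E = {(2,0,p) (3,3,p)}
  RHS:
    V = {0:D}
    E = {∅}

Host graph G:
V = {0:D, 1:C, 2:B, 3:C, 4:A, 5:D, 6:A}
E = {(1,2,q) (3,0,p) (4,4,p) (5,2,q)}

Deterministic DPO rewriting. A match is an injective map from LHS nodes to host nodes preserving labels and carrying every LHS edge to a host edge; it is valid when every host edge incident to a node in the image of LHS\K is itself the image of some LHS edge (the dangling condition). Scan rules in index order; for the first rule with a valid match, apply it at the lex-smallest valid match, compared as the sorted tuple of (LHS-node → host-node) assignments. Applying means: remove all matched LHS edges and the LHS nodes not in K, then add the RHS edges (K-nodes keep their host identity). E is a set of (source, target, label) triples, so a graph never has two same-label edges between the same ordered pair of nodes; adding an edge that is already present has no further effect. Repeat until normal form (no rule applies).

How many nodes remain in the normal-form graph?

Answer: 2

Rewrite trace:
start.  V:7 E:4  edges: 1-q->2 3-p->0 4-p->4 5-q->2
1. fire R0 via {0↦2, 1↦5, 2↦6}  →  V:5 E:3  edges: 1-q->2 3-p->0 4-p->4
2. fire R1 via {0↦2, 1↦1}  →  V:5 E:2  edges: 3-p->0 4-p->4
3. fire R3 via {0↦0, 1↦2, 2↦3, 3↦4}  →  V:2 E:0  edges: ∅
final graph: no rule applies after step 3
NF nodes: {0:D, 1:C}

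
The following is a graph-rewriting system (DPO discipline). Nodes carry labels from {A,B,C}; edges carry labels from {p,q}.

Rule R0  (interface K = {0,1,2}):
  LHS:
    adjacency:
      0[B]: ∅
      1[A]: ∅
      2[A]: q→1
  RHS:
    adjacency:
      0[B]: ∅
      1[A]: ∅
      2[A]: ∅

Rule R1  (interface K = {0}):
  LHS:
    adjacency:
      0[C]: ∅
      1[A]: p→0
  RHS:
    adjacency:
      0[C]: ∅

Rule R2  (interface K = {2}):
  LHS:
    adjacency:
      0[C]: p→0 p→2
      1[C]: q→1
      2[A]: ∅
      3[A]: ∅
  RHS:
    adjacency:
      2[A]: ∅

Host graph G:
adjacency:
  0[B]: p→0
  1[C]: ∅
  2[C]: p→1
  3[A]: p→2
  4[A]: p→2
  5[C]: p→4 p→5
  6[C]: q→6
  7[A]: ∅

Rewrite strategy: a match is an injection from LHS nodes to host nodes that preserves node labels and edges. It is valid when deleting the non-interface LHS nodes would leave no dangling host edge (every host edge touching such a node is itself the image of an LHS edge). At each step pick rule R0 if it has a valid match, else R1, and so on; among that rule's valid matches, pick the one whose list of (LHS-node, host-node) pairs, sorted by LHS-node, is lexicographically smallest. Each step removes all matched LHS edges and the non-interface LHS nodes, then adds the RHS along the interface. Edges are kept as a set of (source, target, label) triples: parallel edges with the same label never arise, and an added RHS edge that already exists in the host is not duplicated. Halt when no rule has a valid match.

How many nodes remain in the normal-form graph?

Answer: 3

Steps:
initial: |V|=8 |E|=7  E = 0-p->0 2-p->1 3-p->2 4-p->2 5-p->4 5-p->5 6-q->6
step 1: apply R1 at {0↦2, 1↦3}  → |V|=7 |E|=6  E = 0-p->0 2-p->1 4-p->2 5-p->4 5-p->5 6-q->6
step 2: apply R2 at {0↦5, 1↦6, 2↦4, 3↦7}  → |V|=4 |E|=3  E = 0-p->0 2-p->1 4-p->2
step 3: apply R1 at {0↦2, 1↦4}  → |V|=3 |E|=2  E = 0-p->0 2-p->1
halt: no rule applies after step 3
NF nodes: {0:B, 1:C, 2:C}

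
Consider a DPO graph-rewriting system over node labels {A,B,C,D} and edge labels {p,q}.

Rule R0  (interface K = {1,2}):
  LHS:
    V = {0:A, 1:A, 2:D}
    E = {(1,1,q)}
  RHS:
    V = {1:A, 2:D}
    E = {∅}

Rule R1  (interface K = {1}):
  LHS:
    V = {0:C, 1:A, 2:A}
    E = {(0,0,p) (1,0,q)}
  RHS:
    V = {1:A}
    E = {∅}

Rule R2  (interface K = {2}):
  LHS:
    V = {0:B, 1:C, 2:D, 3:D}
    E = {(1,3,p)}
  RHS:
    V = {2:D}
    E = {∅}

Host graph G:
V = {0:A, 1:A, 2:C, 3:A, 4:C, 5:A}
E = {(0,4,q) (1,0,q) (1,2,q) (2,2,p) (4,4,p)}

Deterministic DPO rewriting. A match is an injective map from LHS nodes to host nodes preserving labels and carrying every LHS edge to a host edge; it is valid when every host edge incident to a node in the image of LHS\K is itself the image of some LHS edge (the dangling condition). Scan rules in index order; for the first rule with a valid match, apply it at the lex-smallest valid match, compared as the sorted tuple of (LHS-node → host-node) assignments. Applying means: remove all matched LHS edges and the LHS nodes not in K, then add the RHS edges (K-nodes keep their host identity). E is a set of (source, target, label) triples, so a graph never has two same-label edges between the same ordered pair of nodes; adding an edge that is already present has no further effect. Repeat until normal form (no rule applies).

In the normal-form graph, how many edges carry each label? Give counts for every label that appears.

initial: |V|=6 |E|=5  E = 0-q->4 1-q->0 1-q->2 2-p->2 4-p->4
step 1: apply R1 at {0↦2, 1↦1, 2↦3}  → |V|=4 |E|=3  E = 0-q->4 1-q->0 4-p->4
step 2: apply R1 at {0↦4, 1↦0, 2↦5}  → |V|=2 |E|=1  E = 1-q->0
halt: no rule applies after step 2
NF edges: [(1, 0, 'q')]

Answer: q:1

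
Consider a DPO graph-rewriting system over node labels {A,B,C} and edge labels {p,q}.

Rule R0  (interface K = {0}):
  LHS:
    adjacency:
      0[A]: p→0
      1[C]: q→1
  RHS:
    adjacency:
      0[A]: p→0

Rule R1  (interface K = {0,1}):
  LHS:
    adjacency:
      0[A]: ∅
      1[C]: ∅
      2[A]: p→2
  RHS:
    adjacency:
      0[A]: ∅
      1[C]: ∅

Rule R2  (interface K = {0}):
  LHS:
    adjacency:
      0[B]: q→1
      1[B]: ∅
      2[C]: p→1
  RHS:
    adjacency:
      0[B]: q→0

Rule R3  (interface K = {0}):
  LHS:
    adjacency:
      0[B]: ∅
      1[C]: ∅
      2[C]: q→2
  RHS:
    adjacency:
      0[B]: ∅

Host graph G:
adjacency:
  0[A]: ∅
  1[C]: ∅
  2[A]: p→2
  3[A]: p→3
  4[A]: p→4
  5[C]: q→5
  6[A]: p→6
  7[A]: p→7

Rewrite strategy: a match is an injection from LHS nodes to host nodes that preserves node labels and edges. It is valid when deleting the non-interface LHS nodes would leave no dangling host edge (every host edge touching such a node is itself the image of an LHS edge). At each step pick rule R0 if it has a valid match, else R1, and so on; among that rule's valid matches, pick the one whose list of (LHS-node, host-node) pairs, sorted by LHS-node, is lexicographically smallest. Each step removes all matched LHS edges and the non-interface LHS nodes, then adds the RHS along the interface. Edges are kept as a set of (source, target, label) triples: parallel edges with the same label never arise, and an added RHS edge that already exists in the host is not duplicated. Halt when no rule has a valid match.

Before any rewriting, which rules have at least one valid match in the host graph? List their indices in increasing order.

R0: 5 valid matches — {0↦2, 1↦5}, {0↦3, 1↦5}, {0↦4, 1↦5} (+2 more)
R1: 50 valid matches — {0↦0, 1↦1, 2↦2}, {0↦0, 1↦1, 2↦3}, {0↦0, 1↦1, 2↦4} (+47 more)
R2: no valid match — LHS pattern not found
R3: no valid match — LHS pattern not found

Answer: [R0,R1]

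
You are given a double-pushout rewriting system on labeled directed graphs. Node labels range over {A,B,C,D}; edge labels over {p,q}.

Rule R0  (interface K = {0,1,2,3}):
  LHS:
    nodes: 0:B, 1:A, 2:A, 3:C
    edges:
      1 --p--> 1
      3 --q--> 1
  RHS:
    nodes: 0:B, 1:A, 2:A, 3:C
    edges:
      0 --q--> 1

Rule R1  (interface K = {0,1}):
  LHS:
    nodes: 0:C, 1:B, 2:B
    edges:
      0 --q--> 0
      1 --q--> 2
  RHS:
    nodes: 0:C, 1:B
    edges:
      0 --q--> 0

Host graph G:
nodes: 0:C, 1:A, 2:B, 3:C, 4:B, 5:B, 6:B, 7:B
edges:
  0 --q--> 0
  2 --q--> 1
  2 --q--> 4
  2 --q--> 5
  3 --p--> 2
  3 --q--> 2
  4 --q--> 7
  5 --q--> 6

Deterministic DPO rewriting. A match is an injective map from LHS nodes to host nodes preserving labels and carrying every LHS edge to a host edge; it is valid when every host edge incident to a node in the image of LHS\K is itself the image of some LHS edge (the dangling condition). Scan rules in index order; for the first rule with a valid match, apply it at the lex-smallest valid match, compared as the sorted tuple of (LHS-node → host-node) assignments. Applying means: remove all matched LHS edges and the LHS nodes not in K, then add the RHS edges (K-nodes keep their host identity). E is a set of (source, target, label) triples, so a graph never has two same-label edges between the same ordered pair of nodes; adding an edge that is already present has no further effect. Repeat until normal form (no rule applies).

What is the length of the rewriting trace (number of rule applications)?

Answer: 4

Rewrite trace:
[0] host  ⇒  8 nodes, 8 edges  {0-q->0 2-q->1 2-q->4 2-q->5 3-p->2 3-q->2 4-q->7 5-q->6}
[1] R1 @ {0↦0, 1↦4, 2↦7}  ⇒  7 nodes, 7 edges  {0-q->0 2-q->1 2-q->4 2-q->5 3-p->2 3-q->2 5-q->6}
[2] R1 @ {0↦0, 1↦2, 2↦4}  ⇒  6 nodes, 6 edges  {0-q->0 2-q->1 2-q->5 3-p->2 3-q->2 5-q->6}
[3] R1 @ {0↦0, 1↦5, 2↦6}  ⇒  5 nodes, 5 edges  {0-q->0 2-q->1 2-q->5 3-p->2 3-q->2}
[4] R1 @ {0↦0, 1↦2, 2↦5}  ⇒  4 nodes, 4 edges  {0-q->0 2-q->1 3-p->2 3-q->2}
halt: no rule applies after step 4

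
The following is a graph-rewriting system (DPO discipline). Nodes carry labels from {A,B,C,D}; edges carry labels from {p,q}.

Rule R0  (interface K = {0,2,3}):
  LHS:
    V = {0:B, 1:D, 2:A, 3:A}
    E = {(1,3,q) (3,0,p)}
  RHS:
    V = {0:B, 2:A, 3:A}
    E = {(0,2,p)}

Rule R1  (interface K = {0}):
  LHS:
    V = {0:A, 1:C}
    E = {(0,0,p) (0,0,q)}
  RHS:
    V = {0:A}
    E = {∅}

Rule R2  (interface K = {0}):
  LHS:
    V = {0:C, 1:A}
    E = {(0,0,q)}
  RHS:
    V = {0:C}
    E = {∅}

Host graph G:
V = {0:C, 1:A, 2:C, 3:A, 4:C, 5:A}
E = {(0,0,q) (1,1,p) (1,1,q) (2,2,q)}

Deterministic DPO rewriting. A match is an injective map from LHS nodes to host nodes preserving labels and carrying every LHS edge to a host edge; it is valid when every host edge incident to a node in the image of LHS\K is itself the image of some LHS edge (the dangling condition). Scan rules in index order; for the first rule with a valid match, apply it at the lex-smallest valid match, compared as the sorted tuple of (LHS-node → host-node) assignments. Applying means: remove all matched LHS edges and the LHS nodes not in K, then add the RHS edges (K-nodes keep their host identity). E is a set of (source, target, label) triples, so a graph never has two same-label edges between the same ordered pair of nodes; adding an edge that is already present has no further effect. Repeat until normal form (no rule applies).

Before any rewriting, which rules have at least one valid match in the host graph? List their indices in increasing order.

Answer: [R1,R2]

Rewrite trace:
R0: no valid match — LHS pattern not found
R1: 1 valid match — {0↦1, 1↦4}
R2: 4 valid matches — {0↦0, 1↦3}, {0↦0, 1↦5}, {0↦2, 1↦3} (+1 more)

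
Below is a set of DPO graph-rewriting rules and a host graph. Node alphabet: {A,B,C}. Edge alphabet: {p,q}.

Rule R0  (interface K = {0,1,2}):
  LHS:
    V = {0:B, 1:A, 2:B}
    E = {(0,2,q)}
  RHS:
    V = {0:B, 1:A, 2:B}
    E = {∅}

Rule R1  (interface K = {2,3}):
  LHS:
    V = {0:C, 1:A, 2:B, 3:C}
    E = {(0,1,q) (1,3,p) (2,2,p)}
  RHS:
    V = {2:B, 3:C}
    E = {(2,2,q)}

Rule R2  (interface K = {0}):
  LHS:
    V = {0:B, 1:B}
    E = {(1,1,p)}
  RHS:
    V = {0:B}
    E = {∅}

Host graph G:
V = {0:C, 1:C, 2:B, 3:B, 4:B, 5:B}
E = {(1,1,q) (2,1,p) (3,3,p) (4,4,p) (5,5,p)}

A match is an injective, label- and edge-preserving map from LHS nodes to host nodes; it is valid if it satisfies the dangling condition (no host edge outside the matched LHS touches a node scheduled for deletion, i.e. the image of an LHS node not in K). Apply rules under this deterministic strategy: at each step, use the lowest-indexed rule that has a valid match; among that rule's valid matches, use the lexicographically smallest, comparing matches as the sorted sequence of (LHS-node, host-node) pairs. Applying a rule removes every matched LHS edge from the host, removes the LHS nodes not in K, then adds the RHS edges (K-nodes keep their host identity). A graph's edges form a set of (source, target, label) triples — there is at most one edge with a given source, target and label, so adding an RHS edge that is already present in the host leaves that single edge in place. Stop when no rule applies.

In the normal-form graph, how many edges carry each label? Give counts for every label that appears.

initial: |V|=6 |E|=5  E = 1-q->1 2-p->1 3-p->3 4-p->4 5-p->5
step 1: apply R2 at {0↦2, 1↦3}  → |V|=5 |E|=4  E = 1-q->1 2-p->1 4-p->4 5-p->5
step 2: apply R2 at {0↦2, 1↦4}  → |V|=4 |E|=3  E = 1-q->1 2-p->1 5-p->5
step 3: apply R2 at {0↦2, 1↦5}  → |V|=3 |E|=2  E = 1-q->1 2-p->1
halt: no rule applies after step 3
NF edges: [(1, 1, 'q'), (2, 1, 'p')]

Answer: p:1 q:1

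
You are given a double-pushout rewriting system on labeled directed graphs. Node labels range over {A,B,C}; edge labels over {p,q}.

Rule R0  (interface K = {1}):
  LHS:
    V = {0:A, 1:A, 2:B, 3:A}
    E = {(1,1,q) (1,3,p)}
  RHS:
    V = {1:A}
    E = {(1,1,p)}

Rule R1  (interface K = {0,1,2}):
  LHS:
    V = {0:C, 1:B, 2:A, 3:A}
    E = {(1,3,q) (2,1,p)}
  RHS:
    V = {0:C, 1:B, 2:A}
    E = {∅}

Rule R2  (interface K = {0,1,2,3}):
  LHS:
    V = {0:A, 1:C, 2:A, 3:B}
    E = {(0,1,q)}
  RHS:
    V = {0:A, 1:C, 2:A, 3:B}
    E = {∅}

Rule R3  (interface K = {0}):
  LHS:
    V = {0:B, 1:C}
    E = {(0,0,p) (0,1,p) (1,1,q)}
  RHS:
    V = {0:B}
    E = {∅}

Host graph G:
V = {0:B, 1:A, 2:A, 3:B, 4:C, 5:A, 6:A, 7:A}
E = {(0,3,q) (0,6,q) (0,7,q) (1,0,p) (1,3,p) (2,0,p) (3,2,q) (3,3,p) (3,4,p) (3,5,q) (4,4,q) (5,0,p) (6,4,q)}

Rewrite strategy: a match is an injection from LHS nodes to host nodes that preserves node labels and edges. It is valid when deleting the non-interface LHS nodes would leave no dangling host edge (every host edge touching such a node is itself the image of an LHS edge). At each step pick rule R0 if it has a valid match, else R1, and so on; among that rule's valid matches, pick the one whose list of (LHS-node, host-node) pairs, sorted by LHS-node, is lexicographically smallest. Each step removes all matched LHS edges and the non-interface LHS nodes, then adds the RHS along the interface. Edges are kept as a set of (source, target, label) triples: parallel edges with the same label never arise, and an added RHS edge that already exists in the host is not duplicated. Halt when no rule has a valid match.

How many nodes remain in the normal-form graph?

start.  V:8 E:13  edges: 0-q->3 0-q->6 0-q->7 1-p->0 1-p->3 2-p->0 3-q->2 3-p->3 3-p->4 3-q->5 4-q->4 5-p->0 6-q->4
1. fire R1 via {0↦4, 1↦0, 2↦1, 3↦7}  →  V:7 E:11  edges: 0-q->3 0-q->6 1-p->3 2-p->0 3-q->2 3-p->3 3-p->4 3-q->5 4-q->4 5-p->0 6-q->4
2. fire R2 via {0↦6, 1↦4, 2↦1, 3↦0}  →  V:7 E:10  edges: 0-q->3 0-q->6 1-p->3 2-p->0 3-q->2 3-p->3 3-p->4 3-q->5 4-q->4 5-p->0
3. fire R1 via {0↦4, 1↦0, 2↦2, 3↦6}  →  V:6 E:8  edges: 0-q->3 1-p->3 3-q->2 3-p->3 3-p->4 3-q->5 4-q->4 5-p->0
4. fire R1 via {0↦4, 1↦3, 2↦1, 3↦2}  →  V:5 E:6  edges: 0-q->3 3-p->3 3-p->4 3-q->5 4-q->4 5-p->0
5. fire R3 via {0↦3, 1↦4}  →  V:4 E:3  edges: 0-q->3 3-q->5 5-p->0
halt: no rule applies after step 5
NF nodes: {0:B, 1:A, 3:B, 5:A}

Answer: 4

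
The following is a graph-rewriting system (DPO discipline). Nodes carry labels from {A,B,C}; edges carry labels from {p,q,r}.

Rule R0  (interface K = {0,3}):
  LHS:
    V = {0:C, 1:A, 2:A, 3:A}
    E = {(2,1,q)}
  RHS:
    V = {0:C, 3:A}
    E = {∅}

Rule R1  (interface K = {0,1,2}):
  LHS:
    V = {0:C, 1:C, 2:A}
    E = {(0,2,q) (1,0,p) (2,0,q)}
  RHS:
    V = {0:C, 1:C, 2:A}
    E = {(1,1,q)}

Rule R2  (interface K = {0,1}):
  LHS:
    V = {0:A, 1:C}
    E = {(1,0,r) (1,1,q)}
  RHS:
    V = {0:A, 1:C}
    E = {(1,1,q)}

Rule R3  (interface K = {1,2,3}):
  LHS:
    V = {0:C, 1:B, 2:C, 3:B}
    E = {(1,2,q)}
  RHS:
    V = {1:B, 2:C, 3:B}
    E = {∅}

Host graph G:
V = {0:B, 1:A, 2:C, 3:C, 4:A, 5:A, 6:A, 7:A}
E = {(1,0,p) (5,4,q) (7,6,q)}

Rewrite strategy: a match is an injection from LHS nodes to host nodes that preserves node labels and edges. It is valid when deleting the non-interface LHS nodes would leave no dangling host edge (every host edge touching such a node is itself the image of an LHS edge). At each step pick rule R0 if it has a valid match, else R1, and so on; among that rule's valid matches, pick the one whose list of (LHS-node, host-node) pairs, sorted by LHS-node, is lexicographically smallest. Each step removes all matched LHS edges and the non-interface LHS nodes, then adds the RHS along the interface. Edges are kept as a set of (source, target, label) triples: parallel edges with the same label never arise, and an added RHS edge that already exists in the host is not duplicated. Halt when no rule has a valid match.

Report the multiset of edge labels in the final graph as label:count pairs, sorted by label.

Answer: p:1

Steps:
[0] host  ⇒  8 nodes, 3 edges  {1-p->0 5-q->4 7-q->6}
[1] R0 @ {0↦2, 1↦4, 2↦5, 3↦1}  ⇒  6 nodes, 2 edges  {1-p->0 7-q->6}
[2] R0 @ {0↦2, 1↦6, 2↦7, 3↦1}  ⇒  4 nodes, 1 edges  {1-p->0}
final graph: no rule applies after step 2
NF edges: [(1, 0, 'p')]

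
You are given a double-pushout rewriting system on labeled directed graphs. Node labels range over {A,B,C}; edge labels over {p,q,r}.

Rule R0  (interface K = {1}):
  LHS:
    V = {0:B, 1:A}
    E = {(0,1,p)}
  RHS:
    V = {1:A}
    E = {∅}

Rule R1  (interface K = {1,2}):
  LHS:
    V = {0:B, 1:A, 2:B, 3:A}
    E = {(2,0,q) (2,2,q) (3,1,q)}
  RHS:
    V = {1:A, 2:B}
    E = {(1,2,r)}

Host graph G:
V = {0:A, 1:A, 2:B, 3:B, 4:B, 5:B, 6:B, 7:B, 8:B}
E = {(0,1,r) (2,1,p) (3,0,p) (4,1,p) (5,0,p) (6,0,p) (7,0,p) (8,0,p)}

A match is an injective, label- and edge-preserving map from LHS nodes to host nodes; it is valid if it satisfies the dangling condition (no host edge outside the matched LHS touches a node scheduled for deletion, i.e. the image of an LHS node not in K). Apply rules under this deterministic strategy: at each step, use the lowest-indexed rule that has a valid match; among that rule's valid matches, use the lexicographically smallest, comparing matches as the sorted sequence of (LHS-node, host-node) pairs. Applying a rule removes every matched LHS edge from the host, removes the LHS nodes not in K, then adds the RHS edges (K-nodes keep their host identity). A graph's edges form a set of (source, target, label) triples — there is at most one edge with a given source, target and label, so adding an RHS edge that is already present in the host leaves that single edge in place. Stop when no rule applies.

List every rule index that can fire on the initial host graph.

Answer: [R0]

Derivation:
R0: 7 valid matches — {0↦2, 1↦1}, {0↦3, 1↦0}, {0↦4, 1↦1} (+4 more)
R1: no valid match — LHS pattern not found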